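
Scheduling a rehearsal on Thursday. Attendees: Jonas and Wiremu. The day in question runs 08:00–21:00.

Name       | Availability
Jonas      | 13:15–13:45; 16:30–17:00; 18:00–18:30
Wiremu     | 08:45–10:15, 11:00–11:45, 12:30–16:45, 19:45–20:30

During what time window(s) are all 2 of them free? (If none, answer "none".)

13:15-13:45, 16:30-16:45

Jonas ∩ Wiremu: 13:15-13:45, 16:30-16:45.
So the common availability across everyone is 13:15-13:45, 16:30-16:45.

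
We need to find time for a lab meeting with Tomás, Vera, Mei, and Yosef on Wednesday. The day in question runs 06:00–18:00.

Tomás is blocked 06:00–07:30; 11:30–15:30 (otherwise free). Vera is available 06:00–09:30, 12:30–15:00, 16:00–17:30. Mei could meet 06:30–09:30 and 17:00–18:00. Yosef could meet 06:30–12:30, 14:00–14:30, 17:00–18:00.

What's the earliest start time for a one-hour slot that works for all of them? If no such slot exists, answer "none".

07:30

Tomás free: 07:30-11:30, 15:30-18:00 (invert busy blocks within the working day).
Vera free: 06:00-09:30, 12:30-15:00, 16:00-17:30.
Mei free: 06:30-09:30, 17:00-18:00.
Yosef free: 06:30-12:30, 14:00-14:30, 17:00-18:00.
Tomás ∩ Vera: 07:30-09:30, 16:00-17:30.
Tomás ∩ Vera ∩ Mei: 07:30-09:30, 17:00-17:30.
Tomás ∩ Vera ∩ Mei ∩ Yosef: 07:30-09:30, 17:00-17:30.
The first common window of at least 60 minutes is 07:30-09:30, so the earliest start is 07:30.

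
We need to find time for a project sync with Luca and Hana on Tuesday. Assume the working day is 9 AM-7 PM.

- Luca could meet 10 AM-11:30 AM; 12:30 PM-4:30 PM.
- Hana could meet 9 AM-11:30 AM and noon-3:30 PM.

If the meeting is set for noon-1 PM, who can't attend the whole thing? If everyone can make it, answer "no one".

Luca: not fully free for 12:00-13:00. Hana: free for 12:00-13:00.

Luca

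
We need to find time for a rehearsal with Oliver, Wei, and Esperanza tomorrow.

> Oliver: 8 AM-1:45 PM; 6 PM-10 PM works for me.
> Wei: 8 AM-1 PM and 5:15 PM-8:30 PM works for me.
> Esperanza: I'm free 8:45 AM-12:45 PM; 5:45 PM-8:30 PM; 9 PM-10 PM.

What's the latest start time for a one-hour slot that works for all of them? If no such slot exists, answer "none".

Oliver ∩ Wei: 08:00-13:00, 18:00-20:30.
Oliver ∩ Wei ∩ Esperanza: 08:45-12:45, 18:00-20:30.
So the common availability across everyone is 08:45-12:45, 18:00-20:30.
The last common window of at least 60 minutes is 18:00-20:30; a 60-minute meeting can start as late as 19:30 and still end by 20:30.

19:30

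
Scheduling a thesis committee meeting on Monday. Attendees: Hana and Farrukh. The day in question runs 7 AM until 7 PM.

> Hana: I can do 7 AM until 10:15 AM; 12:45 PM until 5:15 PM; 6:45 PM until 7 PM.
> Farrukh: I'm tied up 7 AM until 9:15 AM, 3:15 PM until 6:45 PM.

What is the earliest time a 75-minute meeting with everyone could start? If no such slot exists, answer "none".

Hana free: 07:00-10:15, 12:45-17:15, 18:45-19:00.
Farrukh free: 09:15-15:15, 18:45-19:00 (invert busy blocks within the working day).
Hana ∩ Farrukh: 09:15-10:15, 12:45-15:15, 18:45-19:00.
So the common availability across everyone is 09:15-10:15, 12:45-15:15, 18:45-19:00.
The first common window of at least 75 minutes is 12:45-15:15, so the earliest start is 12:45.

12:45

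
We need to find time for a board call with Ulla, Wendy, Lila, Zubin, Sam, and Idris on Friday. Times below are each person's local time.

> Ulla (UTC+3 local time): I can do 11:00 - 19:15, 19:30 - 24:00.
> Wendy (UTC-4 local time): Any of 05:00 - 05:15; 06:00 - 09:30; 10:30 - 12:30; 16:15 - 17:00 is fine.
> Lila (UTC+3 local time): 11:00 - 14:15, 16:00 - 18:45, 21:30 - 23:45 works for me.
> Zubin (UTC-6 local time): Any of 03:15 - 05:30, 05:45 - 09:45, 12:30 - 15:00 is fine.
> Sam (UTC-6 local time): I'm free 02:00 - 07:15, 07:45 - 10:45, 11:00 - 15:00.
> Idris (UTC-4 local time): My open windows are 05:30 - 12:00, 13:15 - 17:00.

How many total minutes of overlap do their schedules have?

195

Ulla in UTC: 08:00-16:15, 16:30-21:00 (subtract 3h to convert from UTC+3).
Wendy in UTC: 09:00-09:15, 10:00-13:30, 14:30-16:30, 20:15-21:00 (add 4h to convert from UTC-4).
Lila in UTC: 08:00-11:15, 13:00-15:45, 18:30-20:45 (subtract 3h to convert from UTC+3).
Zubin in UTC: 09:15-11:30, 11:45-15:45, 18:30-21:00 (add 6h to convert from UTC-6).
Sam in UTC: 08:00-13:15, 13:45-16:45, 17:00-21:00 (add 6h to convert from UTC-6).
Idris in UTC: 09:30-16:00, 17:15-21:00 (add 4h to convert from UTC-4).
Ulla ∩ Wendy: 09:00-09:15, 10:00-13:30, 14:30-16:15, 20:15-21:00.
Ulla ∩ Wendy ∩ Lila: 09:00-09:15, 10:00-11:15, 13:00-13:30, 14:30-15:45, 20:15-20:45.
Ulla ∩ Wendy ∩ Lila ∩ Zubin: 10:00-11:15, 13:00-13:30, 14:30-15:45, 20:15-20:45.
Ulla ∩ Wendy ∩ Lila ∩ Zubin ∩ Sam: 10:00-11:15, 13:00-13:15, 14:30-15:45, 20:15-20:45.
Ulla ∩ Wendy ∩ Lila ∩ Zubin ∩ Sam ∩ Idris: 10:00-11:15, 13:00-13:15, 14:30-15:45, 20:15-20:45.
Those are the intersection windows.
Summing the common windows: 75 + 15 + 75 + 30 = 195 minutes.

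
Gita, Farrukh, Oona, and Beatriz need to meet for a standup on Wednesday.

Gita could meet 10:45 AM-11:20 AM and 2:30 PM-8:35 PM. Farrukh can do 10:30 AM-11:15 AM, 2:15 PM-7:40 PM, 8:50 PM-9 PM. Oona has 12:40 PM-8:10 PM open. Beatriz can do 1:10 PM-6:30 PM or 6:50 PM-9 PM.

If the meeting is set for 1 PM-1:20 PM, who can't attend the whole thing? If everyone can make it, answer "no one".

Gita: not fully free for 13:00-13:20. Farrukh: not fully free for 13:00-13:20. Oona: free for 13:00-13:20. Beatriz: not fully free for 13:00-13:20.

Beatriz, Farrukh, Gita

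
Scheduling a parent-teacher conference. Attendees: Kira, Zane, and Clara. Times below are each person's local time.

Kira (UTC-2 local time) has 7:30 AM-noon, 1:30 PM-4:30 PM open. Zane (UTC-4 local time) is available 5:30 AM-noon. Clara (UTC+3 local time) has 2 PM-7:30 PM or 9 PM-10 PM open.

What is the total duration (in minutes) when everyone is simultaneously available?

Kira in UTC: 09:30-14:00, 15:30-18:30 (add 2h to convert from UTC-2).
Zane in UTC: 09:30-16:00 (add 4h to convert from UTC-4).
Clara in UTC: 11:00-16:30, 18:00-19:00 (subtract 3h to convert from UTC+3).
Kira ∩ Zane: 09:30-14:00, 15:30-16:00.
Kira ∩ Zane ∩ Clara: 11:00-14:00, 15:30-16:00.
Summing the common windows: 180 + 30 = 210 minutes.

210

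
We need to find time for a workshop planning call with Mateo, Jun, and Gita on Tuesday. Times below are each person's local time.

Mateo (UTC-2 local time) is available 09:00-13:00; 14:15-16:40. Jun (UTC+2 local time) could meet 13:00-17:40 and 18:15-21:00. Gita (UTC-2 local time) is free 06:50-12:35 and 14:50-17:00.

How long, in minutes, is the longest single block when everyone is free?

Mateo in UTC: 11:00-15:00, 16:15-18:40 (add 2h to convert from UTC-2).
Jun in UTC: 11:00-15:40, 16:15-19:00 (subtract 2h to convert from UTC+2).
Gita in UTC: 08:50-14:35, 16:50-19:00 (add 2h to convert from UTC-2).
Mateo ∩ Jun: 11:00-15:00, 16:15-18:40.
Mateo ∩ Jun ∩ Gita: 11:00-14:35, 16:50-18:40.
The longest is 11:00-14:35 at 215 minutes.

215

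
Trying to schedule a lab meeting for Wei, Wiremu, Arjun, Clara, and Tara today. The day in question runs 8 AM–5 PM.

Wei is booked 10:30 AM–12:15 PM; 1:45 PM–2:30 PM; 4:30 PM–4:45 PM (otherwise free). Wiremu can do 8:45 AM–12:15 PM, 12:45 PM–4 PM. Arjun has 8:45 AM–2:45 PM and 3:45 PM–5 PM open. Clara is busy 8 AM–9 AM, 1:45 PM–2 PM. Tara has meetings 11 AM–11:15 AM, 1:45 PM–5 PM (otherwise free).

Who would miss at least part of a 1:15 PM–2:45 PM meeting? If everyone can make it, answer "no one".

Clara, Tara, Wei

Wei free: 08:00-10:30, 12:15-13:45, 14:30-16:30, 16:45-17:00 (invert busy blocks within the working day).
Wiremu free: 08:45-12:15, 12:45-16:00.
Arjun free: 08:45-14:45, 15:45-17:00.
Clara free: 09:00-13:45, 14:00-17:00 (invert busy blocks within the working day).
Tara free: 08:00-11:00, 11:15-13:45 (invert busy blocks within the working day).
Wei: not fully free for 13:15-14:45. Wiremu: free for 13:15-14:45. Arjun: free for 13:15-14:45. Clara: not fully free for 13:15-14:45. Tara: not fully free for 13:15-14:45.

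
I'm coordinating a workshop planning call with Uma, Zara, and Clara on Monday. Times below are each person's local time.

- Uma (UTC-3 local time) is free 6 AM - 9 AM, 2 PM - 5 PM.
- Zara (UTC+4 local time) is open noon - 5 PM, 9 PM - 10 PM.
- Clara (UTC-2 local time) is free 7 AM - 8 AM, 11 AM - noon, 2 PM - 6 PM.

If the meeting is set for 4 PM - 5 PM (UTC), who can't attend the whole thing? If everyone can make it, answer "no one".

Uma, Zara

Uma in UTC: 09:00-12:00, 17:00-20:00 (add 3h to convert from UTC-3).
Zara in UTC: 08:00-13:00, 17:00-18:00 (subtract 4h to convert from UTC+4).
Clara in UTC: 09:00-10:00, 13:00-14:00, 16:00-20:00 (add 2h to convert from UTC-2).
Uma: not fully free for 16:00-17:00. Zara: not fully free for 16:00-17:00. Clara: free for 16:00-17:00.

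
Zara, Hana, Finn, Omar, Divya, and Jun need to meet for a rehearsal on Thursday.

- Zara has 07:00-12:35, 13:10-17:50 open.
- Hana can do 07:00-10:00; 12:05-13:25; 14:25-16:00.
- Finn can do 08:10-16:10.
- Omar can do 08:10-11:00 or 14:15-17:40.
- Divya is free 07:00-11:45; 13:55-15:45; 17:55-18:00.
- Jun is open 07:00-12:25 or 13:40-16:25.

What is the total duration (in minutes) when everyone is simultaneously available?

190

Zara ∩ Hana: 07:00-10:00, 12:05-12:35, 13:10-13:25, 14:25-16:00.
Zara ∩ Hana ∩ Finn: 08:10-10:00, 12:05-12:35, 13:10-13:25, 14:25-16:00.
Zara ∩ Hana ∩ Finn ∩ Omar: 08:10-10:00, 14:25-16:00.
Zara ∩ Hana ∩ Finn ∩ Omar ∩ Divya: 08:10-10:00, 14:25-15:45.
Zara ∩ Hana ∩ Finn ∩ Omar ∩ Divya ∩ Jun: 08:10-10:00, 14:25-15:45.
Those are the intersection windows.
Summing the common windows: 110 + 80 = 190 minutes.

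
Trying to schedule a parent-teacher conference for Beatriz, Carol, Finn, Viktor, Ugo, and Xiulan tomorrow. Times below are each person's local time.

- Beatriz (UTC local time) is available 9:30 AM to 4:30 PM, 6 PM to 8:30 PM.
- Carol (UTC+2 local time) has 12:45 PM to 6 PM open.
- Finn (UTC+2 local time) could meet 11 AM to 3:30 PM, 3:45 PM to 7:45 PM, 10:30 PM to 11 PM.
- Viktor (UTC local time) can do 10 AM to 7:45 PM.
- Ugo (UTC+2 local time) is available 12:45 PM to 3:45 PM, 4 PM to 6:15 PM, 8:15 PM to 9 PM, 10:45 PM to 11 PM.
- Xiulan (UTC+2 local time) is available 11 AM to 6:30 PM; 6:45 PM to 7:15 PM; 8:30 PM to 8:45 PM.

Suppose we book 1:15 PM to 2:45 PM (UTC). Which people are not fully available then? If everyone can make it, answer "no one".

Finn, Ugo

Beatriz in UTC: 09:30-16:30, 18:00-20:30.
Carol in UTC: 10:45-16:00 (subtract 2h to convert from UTC+2).
Finn in UTC: 09:00-13:30, 13:45-17:45, 20:30-21:00 (subtract 2h to convert from UTC+2).
Viktor in UTC: 10:00-19:45.
Ugo in UTC: 10:45-13:45, 14:00-16:15, 18:15-19:00, 20:45-21:00 (subtract 2h to convert from UTC+2).
Xiulan in UTC: 09:00-16:30, 16:45-17:15, 18:30-18:45 (subtract 2h to convert from UTC+2).
Beatriz: free for 13:15-14:45. Carol: free for 13:15-14:45. Finn: not fully free for 13:15-14:45. Viktor: free for 13:15-14:45. Ugo: not fully free for 13:15-14:45. Xiulan: free for 13:15-14:45.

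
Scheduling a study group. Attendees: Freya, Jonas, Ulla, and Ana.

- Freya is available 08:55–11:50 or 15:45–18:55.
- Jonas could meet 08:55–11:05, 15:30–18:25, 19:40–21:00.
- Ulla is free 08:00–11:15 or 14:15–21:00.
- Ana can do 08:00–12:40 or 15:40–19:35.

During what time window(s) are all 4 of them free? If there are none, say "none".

Freya ∩ Jonas: 08:55-11:05, 15:45-18:25.
Freya ∩ Jonas ∩ Ulla: 08:55-11:05, 15:45-18:25.
Freya ∩ Jonas ∩ Ulla ∩ Ana: 08:55-11:05, 15:45-18:25.

08:55-11:05, 15:45-18:25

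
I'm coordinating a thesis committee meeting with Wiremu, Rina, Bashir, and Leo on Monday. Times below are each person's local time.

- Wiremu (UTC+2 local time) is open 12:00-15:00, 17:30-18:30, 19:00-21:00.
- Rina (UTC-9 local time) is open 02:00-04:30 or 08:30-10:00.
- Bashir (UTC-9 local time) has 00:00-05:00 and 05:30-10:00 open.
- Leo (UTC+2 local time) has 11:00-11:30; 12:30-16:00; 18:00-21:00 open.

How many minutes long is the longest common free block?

Wiremu in UTC: 10:00-13:00, 15:30-16:30, 17:00-19:00 (subtract 2h to convert from UTC+2).
Rina in UTC: 11:00-13:30, 17:30-19:00 (add 9h to convert from UTC-9).
Bashir in UTC: 09:00-14:00, 14:30-19:00 (add 9h to convert from UTC-9).
Leo in UTC: 09:00-09:30, 10:30-14:00, 16:00-19:00 (subtract 2h to convert from UTC+2).
Wiremu ∩ Rina: 11:00-13:00, 17:30-19:00.
Wiremu ∩ Rina ∩ Bashir: 11:00-13:00, 17:30-19:00.
Wiremu ∩ Rina ∩ Bashir ∩ Leo: 11:00-13:00, 17:30-19:00.
Those are the intersection windows.
The longest is 11:00-13:00 at 120 minutes.

120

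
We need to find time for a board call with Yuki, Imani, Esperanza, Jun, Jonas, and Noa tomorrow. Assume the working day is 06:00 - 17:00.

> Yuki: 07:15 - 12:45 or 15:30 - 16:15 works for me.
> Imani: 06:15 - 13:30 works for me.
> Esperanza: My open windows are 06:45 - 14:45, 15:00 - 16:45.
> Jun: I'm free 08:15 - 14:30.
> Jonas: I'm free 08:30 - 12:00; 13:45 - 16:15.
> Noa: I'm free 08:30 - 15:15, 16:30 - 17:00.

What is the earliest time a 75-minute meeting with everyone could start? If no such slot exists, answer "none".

Yuki ∩ Imani: 07:15-12:45.
Yuki ∩ Imani ∩ Esperanza: 07:15-12:45.
Yuki ∩ Imani ∩ Esperanza ∩ Jun: 08:15-12:45.
Yuki ∩ Imani ∩ Esperanza ∩ Jun ∩ Jonas: 08:30-12:00.
Yuki ∩ Imani ∩ Esperanza ∩ Jun ∩ Jonas ∩ Noa: 08:30-12:00.
The first common window of at least 75 minutes is 08:30-12:00, so the earliest start is 08:30.

08:30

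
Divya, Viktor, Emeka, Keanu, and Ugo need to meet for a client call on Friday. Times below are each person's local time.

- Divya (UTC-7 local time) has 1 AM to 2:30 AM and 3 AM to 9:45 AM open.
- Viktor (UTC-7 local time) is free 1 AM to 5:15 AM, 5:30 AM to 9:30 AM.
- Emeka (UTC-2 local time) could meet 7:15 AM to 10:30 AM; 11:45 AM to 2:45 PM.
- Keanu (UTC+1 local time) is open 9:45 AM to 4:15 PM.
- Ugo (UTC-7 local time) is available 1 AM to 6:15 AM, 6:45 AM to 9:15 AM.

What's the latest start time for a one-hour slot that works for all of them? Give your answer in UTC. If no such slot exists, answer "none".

14:15

Divya in UTC: 08:00-09:30, 10:00-16:45 (add 7h to convert from UTC-7).
Viktor in UTC: 08:00-12:15, 12:30-16:30 (add 7h to convert from UTC-7).
Emeka in UTC: 09:15-12:30, 13:45-16:45 (add 2h to convert from UTC-2).
Keanu in UTC: 08:45-15:15 (subtract 1h to convert from UTC+1).
Ugo in UTC: 08:00-13:15, 13:45-16:15 (add 7h to convert from UTC-7).
Divya ∩ Viktor: 08:00-09:30, 10:00-12:15, 12:30-16:30.
Divya ∩ Viktor ∩ Emeka: 09:15-09:30, 10:00-12:15, 13:45-16:30.
Divya ∩ Viktor ∩ Emeka ∩ Keanu: 09:15-09:30, 10:00-12:15, 13:45-15:15.
Divya ∩ Viktor ∩ Emeka ∩ Keanu ∩ Ugo: 09:15-09:30, 10:00-12:15, 13:45-15:15.
Those are the intersection windows.
The last common window of at least 60 minutes is 13:45-15:15; a 60-minute meeting can start as late as 14:15 and still end by 15:15.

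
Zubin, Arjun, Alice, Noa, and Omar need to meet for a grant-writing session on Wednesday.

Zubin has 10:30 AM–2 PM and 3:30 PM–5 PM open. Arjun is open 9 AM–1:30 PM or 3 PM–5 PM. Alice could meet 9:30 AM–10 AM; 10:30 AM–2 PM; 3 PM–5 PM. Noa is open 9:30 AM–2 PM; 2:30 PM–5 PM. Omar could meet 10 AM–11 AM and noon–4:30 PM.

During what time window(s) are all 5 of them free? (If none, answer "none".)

Zubin ∩ Arjun: 10:30-13:30, 15:30-17:00.
Zubin ∩ Arjun ∩ Alice: 10:30-13:30, 15:30-17:00.
Zubin ∩ Arjun ∩ Alice ∩ Noa: 10:30-13:30, 15:30-17:00.
Zubin ∩ Arjun ∩ Alice ∩ Noa ∩ Omar: 10:30-11:00, 12:00-13:30, 15:30-16:30.

10:30-11:00, 12:00-13:30, 15:30-16:30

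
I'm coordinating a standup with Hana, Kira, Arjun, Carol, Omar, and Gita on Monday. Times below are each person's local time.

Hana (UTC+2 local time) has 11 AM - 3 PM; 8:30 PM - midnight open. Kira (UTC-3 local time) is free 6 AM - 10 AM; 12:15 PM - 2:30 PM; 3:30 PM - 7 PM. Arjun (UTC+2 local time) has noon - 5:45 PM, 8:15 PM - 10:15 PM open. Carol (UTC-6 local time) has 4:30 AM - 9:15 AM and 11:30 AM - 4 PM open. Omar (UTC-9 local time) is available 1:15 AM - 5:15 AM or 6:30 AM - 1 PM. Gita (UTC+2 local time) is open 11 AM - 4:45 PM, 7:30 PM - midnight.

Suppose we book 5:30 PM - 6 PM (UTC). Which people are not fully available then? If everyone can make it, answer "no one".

Hana in UTC: 09:00-13:00, 18:30-22:00 (subtract 2h to convert from UTC+2).
Kira in UTC: 09:00-13:00, 15:15-17:30, 18:30-22:00 (add 3h to convert from UTC-3).
Arjun in UTC: 10:00-15:45, 18:15-20:15 (subtract 2h to convert from UTC+2).
Carol in UTC: 10:30-15:15, 17:30-22:00 (add 6h to convert from UTC-6).
Omar in UTC: 10:15-14:15, 15:30-22:00 (add 9h to convert from UTC-9).
Gita in UTC: 09:00-14:45, 17:30-22:00 (subtract 2h to convert from UTC+2).
Hana: not fully free for 17:30-18:00. Kira: not fully free for 17:30-18:00. Arjun: not fully free for 17:30-18:00. Carol: free for 17:30-18:00. Omar: free for 17:30-18:00. Gita: free for 17:30-18:00.

Arjun, Hana, Kira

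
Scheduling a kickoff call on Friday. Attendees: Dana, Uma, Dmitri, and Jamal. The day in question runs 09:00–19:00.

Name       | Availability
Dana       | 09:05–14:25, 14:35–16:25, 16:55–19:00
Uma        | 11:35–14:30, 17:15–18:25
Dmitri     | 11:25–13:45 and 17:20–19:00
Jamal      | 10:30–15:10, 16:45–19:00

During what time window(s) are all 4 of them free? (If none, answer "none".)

Dana ∩ Uma: 11:35-14:25, 17:15-18:25.
Dana ∩ Uma ∩ Dmitri: 11:35-13:45, 17:20-18:25.
Dana ∩ Uma ∩ Dmitri ∩ Jamal: 11:35-13:45, 17:20-18:25.

11:35-13:45, 17:20-18:25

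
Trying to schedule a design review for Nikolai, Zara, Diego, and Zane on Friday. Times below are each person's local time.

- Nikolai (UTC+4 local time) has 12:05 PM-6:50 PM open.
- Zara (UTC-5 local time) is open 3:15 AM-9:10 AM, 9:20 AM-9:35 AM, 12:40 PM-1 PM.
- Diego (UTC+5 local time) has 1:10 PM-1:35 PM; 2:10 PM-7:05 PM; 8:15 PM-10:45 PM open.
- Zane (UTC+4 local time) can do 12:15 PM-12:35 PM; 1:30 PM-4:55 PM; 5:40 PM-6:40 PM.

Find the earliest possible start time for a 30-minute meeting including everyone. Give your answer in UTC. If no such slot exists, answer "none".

09:30

Nikolai in UTC: 08:05-14:50 (subtract 4h to convert from UTC+4).
Zara in UTC: 08:15-14:10, 14:20-14:35, 17:40-18:00 (add 5h to convert from UTC-5).
Diego in UTC: 08:10-08:35, 09:10-14:05, 15:15-17:45 (subtract 5h to convert from UTC+5).
Zane in UTC: 08:15-08:35, 09:30-12:55, 13:40-14:40 (subtract 4h to convert from UTC+4).
Nikolai ∩ Zara: 08:15-14:10, 14:20-14:35.
Nikolai ∩ Zara ∩ Diego: 08:15-08:35, 09:10-14:05.
Nikolai ∩ Zara ∩ Diego ∩ Zane: 08:15-08:35, 09:30-12:55, 13:40-14:05.
So the common availability across everyone is 08:15-08:35, 09:30-12:55, 13:40-14:05.
The first common window of at least 30 minutes is 09:30-12:55, so the earliest start is 09:30.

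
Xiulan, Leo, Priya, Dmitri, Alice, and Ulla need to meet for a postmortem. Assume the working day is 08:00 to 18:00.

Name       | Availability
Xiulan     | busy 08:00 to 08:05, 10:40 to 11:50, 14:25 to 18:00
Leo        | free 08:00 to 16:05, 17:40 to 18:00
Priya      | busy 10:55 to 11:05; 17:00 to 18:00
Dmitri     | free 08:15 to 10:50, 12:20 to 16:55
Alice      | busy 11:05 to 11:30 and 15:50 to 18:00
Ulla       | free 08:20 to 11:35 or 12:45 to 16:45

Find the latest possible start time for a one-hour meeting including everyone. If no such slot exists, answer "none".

13:25

Xiulan free: 08:05-10:40, 11:50-14:25 (invert busy blocks within the working day).
Leo free: 08:00-16:05, 17:40-18:00.
Priya free: 08:00-10:55, 11:05-17:00 (invert busy blocks within the working day).
Dmitri free: 08:15-10:50, 12:20-16:55.
Alice free: 08:00-11:05, 11:30-15:50 (invert busy blocks within the working day).
Ulla free: 08:20-11:35, 12:45-16:45.
Xiulan ∩ Leo: 08:05-10:40, 11:50-14:25.
Xiulan ∩ Leo ∩ Priya: 08:05-10:40, 11:50-14:25.
Xiulan ∩ Leo ∩ Priya ∩ Dmitri: 08:15-10:40, 12:20-14:25.
Xiulan ∩ Leo ∩ Priya ∩ Dmitri ∩ Alice: 08:15-10:40, 12:20-14:25.
Xiulan ∩ Leo ∩ Priya ∩ Dmitri ∩ Alice ∩ Ulla: 08:20-10:40, 12:45-14:25.
The last common window of at least 60 minutes is 12:45-14:25; a 60-minute meeting can start as late as 13:25 and still end by 14:25.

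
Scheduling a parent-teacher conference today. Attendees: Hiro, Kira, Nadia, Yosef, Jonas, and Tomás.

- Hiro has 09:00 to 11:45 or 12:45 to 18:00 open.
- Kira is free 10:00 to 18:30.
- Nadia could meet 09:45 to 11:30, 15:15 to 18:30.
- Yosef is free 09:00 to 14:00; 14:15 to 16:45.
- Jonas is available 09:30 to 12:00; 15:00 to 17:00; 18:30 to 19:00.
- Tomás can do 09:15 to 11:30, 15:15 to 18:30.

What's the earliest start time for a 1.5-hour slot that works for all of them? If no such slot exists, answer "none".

Hiro ∩ Kira: 10:00-11:45, 12:45-18:00.
Hiro ∩ Kira ∩ Nadia: 10:00-11:30, 15:15-18:00.
Hiro ∩ Kira ∩ Nadia ∩ Yosef: 10:00-11:30, 15:15-16:45.
Hiro ∩ Kira ∩ Nadia ∩ Yosef ∩ Jonas: 10:00-11:30, 15:15-16:45.
Hiro ∩ Kira ∩ Nadia ∩ Yosef ∩ Jonas ∩ Tomás: 10:00-11:30, 15:15-16:45.
The first common window of at least 90 minutes is 10:00-11:30, so the earliest start is 10:00.

10:00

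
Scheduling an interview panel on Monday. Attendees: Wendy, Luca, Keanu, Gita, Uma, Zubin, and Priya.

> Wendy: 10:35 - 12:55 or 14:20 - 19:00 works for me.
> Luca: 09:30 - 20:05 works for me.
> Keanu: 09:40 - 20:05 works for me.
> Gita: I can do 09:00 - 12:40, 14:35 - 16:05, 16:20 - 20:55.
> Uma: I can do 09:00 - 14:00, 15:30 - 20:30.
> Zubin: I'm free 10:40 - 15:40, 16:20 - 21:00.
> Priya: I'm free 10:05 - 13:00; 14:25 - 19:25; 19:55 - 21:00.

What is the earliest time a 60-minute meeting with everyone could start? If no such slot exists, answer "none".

Wendy ∩ Luca: 10:35-12:55, 14:20-19:00.
Wendy ∩ Luca ∩ Keanu: 10:35-12:55, 14:20-19:00.
Wendy ∩ Luca ∩ Keanu ∩ Gita: 10:35-12:40, 14:35-16:05, 16:20-19:00.
Wendy ∩ Luca ∩ Keanu ∩ Gita ∩ Uma: 10:35-12:40, 15:30-16:05, 16:20-19:00.
Wendy ∩ Luca ∩ Keanu ∩ Gita ∩ Uma ∩ Zubin: 10:40-12:40, 15:30-15:40, 16:20-19:00.
Wendy ∩ Luca ∩ Keanu ∩ Gita ∩ Uma ∩ Zubin ∩ Priya: 10:40-12:40, 15:30-15:40, 16:20-19:00.
The first common window of at least 60 minutes is 10:40-12:40, so the earliest start is 10:40.

10:40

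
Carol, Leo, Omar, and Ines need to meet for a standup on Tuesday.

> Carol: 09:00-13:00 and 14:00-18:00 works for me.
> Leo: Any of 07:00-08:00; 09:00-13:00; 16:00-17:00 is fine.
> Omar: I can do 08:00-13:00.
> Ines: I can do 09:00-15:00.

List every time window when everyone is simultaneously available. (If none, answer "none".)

09:00-13:00

Carol ∩ Leo: 09:00-13:00, 16:00-17:00.
Carol ∩ Leo ∩ Omar: 09:00-13:00.
Carol ∩ Leo ∩ Omar ∩ Ines: 09:00-13:00.
So the common availability across everyone is 09:00-13:00.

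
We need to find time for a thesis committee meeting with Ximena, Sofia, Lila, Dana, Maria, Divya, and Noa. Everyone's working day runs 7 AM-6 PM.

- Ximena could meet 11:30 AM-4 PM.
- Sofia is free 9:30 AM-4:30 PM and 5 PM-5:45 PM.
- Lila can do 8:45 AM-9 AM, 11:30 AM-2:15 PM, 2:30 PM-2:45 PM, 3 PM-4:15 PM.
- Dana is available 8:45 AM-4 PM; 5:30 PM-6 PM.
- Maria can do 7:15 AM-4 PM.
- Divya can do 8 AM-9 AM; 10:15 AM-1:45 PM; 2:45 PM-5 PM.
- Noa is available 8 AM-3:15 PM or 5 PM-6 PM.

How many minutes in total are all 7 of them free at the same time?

150

Ximena ∩ Sofia: 11:30-16:00.
Ximena ∩ Sofia ∩ Lila: 11:30-14:15, 14:30-14:45, 15:00-16:00.
Ximena ∩ Sofia ∩ Lila ∩ Dana: 11:30-14:15, 14:30-14:45, 15:00-16:00.
Ximena ∩ Sofia ∩ Lila ∩ Dana ∩ Maria: 11:30-14:15, 14:30-14:45, 15:00-16:00.
Ximena ∩ Sofia ∩ Lila ∩ Dana ∩ Maria ∩ Divya: 11:30-13:45, 15:00-16:00.
Ximena ∩ Sofia ∩ Lila ∩ Dana ∩ Maria ∩ Divya ∩ Noa: 11:30-13:45, 15:00-15:15.
Summing the common windows: 135 + 15 = 150 minutes.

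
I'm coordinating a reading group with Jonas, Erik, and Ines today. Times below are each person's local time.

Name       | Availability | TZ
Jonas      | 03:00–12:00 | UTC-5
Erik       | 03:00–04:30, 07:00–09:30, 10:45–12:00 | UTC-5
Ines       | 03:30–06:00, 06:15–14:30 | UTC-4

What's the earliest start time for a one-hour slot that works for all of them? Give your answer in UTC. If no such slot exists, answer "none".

Jonas in UTC: 08:00-17:00 (add 5h to convert from UTC-5).
Erik in UTC: 08:00-09:30, 12:00-14:30, 15:45-17:00 (add 5h to convert from UTC-5).
Ines in UTC: 07:30-10:00, 10:15-18:30 (add 4h to convert from UTC-4).
Jonas ∩ Erik: 08:00-09:30, 12:00-14:30, 15:45-17:00.
Jonas ∩ Erik ∩ Ines: 08:00-09:30, 12:00-14:30, 15:45-17:00.
Those are the intersection windows.
The first common window of at least 60 minutes is 08:00-09:30, so the earliest start is 08:00.

08:00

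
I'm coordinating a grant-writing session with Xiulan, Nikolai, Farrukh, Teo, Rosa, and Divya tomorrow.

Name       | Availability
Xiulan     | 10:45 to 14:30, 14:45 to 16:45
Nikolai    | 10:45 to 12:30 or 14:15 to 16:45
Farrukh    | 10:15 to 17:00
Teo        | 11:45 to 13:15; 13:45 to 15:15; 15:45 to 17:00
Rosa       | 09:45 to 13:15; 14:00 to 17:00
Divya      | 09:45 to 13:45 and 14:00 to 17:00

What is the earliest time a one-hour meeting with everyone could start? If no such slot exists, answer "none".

Xiulan ∩ Nikolai: 10:45-12:30, 14:15-14:30, 14:45-16:45.
Xiulan ∩ Nikolai ∩ Farrukh: 10:45-12:30, 14:15-14:30, 14:45-16:45.
Xiulan ∩ Nikolai ∩ Farrukh ∩ Teo: 11:45-12:30, 14:15-14:30, 14:45-15:15, 15:45-16:45.
Xiulan ∩ Nikolai ∩ Farrukh ∩ Teo ∩ Rosa: 11:45-12:30, 14:15-14:30, 14:45-15:15, 15:45-16:45.
Xiulan ∩ Nikolai ∩ Farrukh ∩ Teo ∩ Rosa ∩ Divya: 11:45-12:30, 14:15-14:30, 14:45-15:15, 15:45-16:45.
So the common availability across everyone is 11:45-12:30, 14:15-14:30, 14:45-15:15, 15:45-16:45.
The first common window of at least 60 minutes is 15:45-16:45, so the earliest start is 15:45.

15:45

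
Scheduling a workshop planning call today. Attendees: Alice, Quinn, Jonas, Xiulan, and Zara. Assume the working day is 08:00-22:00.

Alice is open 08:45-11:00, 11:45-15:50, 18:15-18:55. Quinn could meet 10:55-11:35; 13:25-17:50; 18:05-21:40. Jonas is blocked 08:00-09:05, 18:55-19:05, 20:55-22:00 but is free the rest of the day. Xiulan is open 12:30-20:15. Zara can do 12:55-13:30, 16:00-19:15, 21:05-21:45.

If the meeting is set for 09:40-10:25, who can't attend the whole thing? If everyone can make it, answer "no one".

Quinn, Xiulan, Zara

Alice free: 08:45-11:00, 11:45-15:50, 18:15-18:55.
Quinn free: 10:55-11:35, 13:25-17:50, 18:05-21:40.
Jonas free: 09:05-18:55, 19:05-20:55 (invert busy blocks within the working day).
Xiulan free: 12:30-20:15.
Zara free: 12:55-13:30, 16:00-19:15, 21:05-21:45.
Alice: free for 09:40-10:25. Quinn: not fully free for 09:40-10:25. Jonas: free for 09:40-10:25. Xiulan: not fully free for 09:40-10:25. Zara: not fully free for 09:40-10:25.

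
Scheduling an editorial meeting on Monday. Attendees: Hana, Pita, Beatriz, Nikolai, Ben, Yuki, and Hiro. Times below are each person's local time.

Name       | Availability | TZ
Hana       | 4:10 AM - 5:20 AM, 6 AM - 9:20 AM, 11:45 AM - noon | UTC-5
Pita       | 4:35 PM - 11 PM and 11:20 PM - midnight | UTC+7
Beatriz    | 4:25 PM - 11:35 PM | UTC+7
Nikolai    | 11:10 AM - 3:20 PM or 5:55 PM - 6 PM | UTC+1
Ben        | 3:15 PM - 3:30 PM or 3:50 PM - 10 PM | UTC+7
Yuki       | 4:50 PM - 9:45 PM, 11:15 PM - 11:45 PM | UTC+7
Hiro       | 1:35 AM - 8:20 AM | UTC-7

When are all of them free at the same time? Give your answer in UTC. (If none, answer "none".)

10:10-10:20, 11:00-14:20

Hana in UTC: 09:10-10:20, 11:00-14:20, 16:45-17:00 (add 5h to convert from UTC-5).
Pita in UTC: 09:35-16:00, 16:20-17:00 (subtract 7h to convert from UTC+7).
Beatriz in UTC: 09:25-16:35 (subtract 7h to convert from UTC+7).
Nikolai in UTC: 10:10-14:20, 16:55-17:00 (subtract 1h to convert from UTC+1).
Ben in UTC: 08:15-08:30, 08:50-15:00 (subtract 7h to convert from UTC+7).
Yuki in UTC: 09:50-14:45, 16:15-16:45 (subtract 7h to convert from UTC+7).
Hiro in UTC: 08:35-15:20 (add 7h to convert from UTC-7).
Hana ∩ Pita: 09:35-10:20, 11:00-14:20, 16:45-17:00.
Hana ∩ Pita ∩ Beatriz: 09:35-10:20, 11:00-14:20.
Hana ∩ Pita ∩ Beatriz ∩ Nikolai: 10:10-10:20, 11:00-14:20.
Hana ∩ Pita ∩ Beatriz ∩ Nikolai ∩ Ben: 10:10-10:20, 11:00-14:20.
Hana ∩ Pita ∩ Beatriz ∩ Nikolai ∩ Ben ∩ Yuki: 10:10-10:20, 11:00-14:20.
Hana ∩ Pita ∩ Beatriz ∩ Nikolai ∩ Ben ∩ Yuki ∩ Hiro: 10:10-10:20, 11:00-14:20.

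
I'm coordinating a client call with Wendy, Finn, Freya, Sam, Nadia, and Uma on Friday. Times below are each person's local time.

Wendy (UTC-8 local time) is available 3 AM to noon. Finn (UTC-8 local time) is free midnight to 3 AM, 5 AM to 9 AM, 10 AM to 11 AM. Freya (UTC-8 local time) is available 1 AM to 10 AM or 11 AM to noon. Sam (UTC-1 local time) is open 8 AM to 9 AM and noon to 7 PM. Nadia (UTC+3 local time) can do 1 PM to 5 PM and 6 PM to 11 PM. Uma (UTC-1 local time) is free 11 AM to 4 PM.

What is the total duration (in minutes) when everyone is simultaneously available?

Wendy in UTC: 11:00-20:00 (add 8h to convert from UTC-8).
Finn in UTC: 08:00-11:00, 13:00-17:00, 18:00-19:00 (add 8h to convert from UTC-8).
Freya in UTC: 09:00-18:00, 19:00-20:00 (add 8h to convert from UTC-8).
Sam in UTC: 09:00-10:00, 13:00-20:00 (add 1h to convert from UTC-1).
Nadia in UTC: 10:00-14:00, 15:00-20:00 (subtract 3h to convert from UTC+3).
Uma in UTC: 12:00-17:00 (add 1h to convert from UTC-1).
Wendy ∩ Finn: 13:00-17:00, 18:00-19:00.
Wendy ∩ Finn ∩ Freya: 13:00-17:00.
Wendy ∩ Finn ∩ Freya ∩ Sam: 13:00-17:00.
Wendy ∩ Finn ∩ Freya ∩ Sam ∩ Nadia: 13:00-14:00, 15:00-17:00.
Wendy ∩ Finn ∩ Freya ∩ Sam ∩ Nadia ∩ Uma: 13:00-14:00, 15:00-17:00.
So the common availability across everyone is 13:00-14:00, 15:00-17:00.
Summing the common windows: 60 + 120 = 180 minutes.

180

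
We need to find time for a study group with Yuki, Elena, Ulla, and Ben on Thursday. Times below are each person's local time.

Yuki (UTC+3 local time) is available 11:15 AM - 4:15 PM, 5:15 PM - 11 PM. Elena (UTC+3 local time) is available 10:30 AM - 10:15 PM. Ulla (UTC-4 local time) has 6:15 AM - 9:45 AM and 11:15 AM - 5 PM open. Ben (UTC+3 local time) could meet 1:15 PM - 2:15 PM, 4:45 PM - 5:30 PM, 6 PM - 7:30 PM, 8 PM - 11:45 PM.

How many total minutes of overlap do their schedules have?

Yuki in UTC: 08:15-13:15, 14:15-20:00 (subtract 3h to convert from UTC+3).
Elena in UTC: 07:30-19:15 (subtract 3h to convert from UTC+3).
Ulla in UTC: 10:15-13:45, 15:15-21:00 (add 4h to convert from UTC-4).
Ben in UTC: 10:15-11:15, 13:45-14:30, 15:00-16:30, 17:00-20:45 (subtract 3h to convert from UTC+3).
Yuki ∩ Elena: 08:15-13:15, 14:15-19:15.
Yuki ∩ Elena ∩ Ulla: 10:15-13:15, 15:15-19:15.
Yuki ∩ Elena ∩ Ulla ∩ Ben: 10:15-11:15, 15:15-16:30, 17:00-19:15.
Summing the common windows: 60 + 75 + 135 = 270 minutes.

270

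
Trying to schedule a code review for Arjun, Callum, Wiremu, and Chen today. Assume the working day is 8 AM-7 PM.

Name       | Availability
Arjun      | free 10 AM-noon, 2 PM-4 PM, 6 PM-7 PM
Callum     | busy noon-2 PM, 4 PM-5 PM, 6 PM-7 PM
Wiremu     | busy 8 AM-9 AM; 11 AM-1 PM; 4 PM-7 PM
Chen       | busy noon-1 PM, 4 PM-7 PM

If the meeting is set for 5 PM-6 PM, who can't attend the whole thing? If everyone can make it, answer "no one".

Arjun, Chen, Wiremu

Arjun free: 10:00-12:00, 14:00-16:00, 18:00-19:00.
Callum free: 08:00-12:00, 14:00-16:00, 17:00-18:00 (invert busy blocks within the working day).
Wiremu free: 09:00-11:00, 13:00-16:00 (invert busy blocks within the working day).
Chen free: 08:00-12:00, 13:00-16:00 (invert busy blocks within the working day).
Arjun: not fully free for 17:00-18:00. Callum: free for 17:00-18:00. Wiremu: not fully free for 17:00-18:00. Chen: not fully free for 17:00-18:00.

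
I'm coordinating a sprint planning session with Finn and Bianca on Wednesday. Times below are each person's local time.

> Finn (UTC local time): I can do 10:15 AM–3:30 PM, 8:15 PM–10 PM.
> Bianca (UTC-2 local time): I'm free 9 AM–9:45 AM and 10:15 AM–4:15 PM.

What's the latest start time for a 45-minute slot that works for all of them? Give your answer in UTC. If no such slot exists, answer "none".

Finn in UTC: 10:15-15:30, 20:15-22:00.
Bianca in UTC: 11:00-11:45, 12:15-18:15 (add 2h to convert from UTC-2).
Finn ∩ Bianca: 11:00-11:45, 12:15-15:30.
The last common window of at least 45 minutes is 12:15-15:30; a 45-minute meeting can start as late as 14:45 and still end by 15:30.

14:45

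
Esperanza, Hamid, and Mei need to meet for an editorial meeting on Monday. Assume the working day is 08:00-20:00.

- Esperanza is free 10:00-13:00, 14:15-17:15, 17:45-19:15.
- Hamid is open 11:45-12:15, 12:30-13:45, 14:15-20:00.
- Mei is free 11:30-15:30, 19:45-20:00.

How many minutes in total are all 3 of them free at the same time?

Esperanza ∩ Hamid: 11:45-12:15, 12:30-13:00, 14:15-17:15, 17:45-19:15.
Esperanza ∩ Hamid ∩ Mei: 11:45-12:15, 12:30-13:00, 14:15-15:30.
Summing the common windows: 30 + 30 + 75 = 135 minutes.

135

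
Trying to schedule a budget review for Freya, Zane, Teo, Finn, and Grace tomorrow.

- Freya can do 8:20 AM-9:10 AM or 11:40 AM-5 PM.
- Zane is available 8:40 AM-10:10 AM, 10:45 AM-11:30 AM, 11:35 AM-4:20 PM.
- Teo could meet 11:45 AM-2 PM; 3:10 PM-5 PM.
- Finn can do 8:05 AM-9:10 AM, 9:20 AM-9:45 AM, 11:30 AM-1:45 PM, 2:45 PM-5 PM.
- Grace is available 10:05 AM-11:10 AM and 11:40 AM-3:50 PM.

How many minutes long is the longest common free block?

120

Freya ∩ Zane: 08:40-09:10, 11:40-16:20.
Freya ∩ Zane ∩ Teo: 11:45-14:00, 15:10-16:20.
Freya ∩ Zane ∩ Teo ∩ Finn: 11:45-13:45, 15:10-16:20.
Freya ∩ Zane ∩ Teo ∩ Finn ∩ Grace: 11:45-13:45, 15:10-15:50.
Those are the intersection windows.
The longest is 11:45-13:45 at 120 minutes.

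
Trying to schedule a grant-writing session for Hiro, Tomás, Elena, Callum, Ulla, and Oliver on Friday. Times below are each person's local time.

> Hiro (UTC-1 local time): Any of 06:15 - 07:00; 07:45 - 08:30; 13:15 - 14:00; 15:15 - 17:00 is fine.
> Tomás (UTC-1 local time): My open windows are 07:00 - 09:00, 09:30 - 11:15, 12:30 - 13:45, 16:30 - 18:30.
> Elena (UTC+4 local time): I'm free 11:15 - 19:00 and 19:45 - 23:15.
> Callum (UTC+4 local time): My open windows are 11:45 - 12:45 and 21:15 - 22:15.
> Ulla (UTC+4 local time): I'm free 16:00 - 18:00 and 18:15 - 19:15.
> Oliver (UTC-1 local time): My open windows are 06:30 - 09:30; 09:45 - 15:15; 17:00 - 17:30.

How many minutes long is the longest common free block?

0

Hiro in UTC: 07:15-08:00, 08:45-09:30, 14:15-15:00, 16:15-18:00 (add 1h to convert from UTC-1).
Tomás in UTC: 08:00-10:00, 10:30-12:15, 13:30-14:45, 17:30-19:30 (add 1h to convert from UTC-1).
Elena in UTC: 07:15-15:00, 15:45-19:15 (subtract 4h to convert from UTC+4).
Callum in UTC: 07:45-08:45, 17:15-18:15 (subtract 4h to convert from UTC+4).
Ulla in UTC: 12:00-14:00, 14:15-15:15 (subtract 4h to convert from UTC+4).
Oliver in UTC: 07:30-10:30, 10:45-16:15, 18:00-18:30 (add 1h to convert from UTC-1).
Hiro ∩ Tomás: 08:45-09:30, 14:15-14:45, 17:30-18:00.
Hiro ∩ Tomás ∩ Elena: 08:45-09:30, 14:15-14:45, 17:30-18:00.
Hiro ∩ Tomás ∩ Elena ∩ Callum: 17:30-18:00.
Hiro ∩ Tomás ∩ Elena ∩ Callum ∩ Ulla: ∅.
Hiro ∩ Tomás ∩ Elena ∩ Callum ∩ Ulla ∩ Oliver: ∅.
There is no time when everyone is free.
No common window exists, so the longest block is 0 minutes.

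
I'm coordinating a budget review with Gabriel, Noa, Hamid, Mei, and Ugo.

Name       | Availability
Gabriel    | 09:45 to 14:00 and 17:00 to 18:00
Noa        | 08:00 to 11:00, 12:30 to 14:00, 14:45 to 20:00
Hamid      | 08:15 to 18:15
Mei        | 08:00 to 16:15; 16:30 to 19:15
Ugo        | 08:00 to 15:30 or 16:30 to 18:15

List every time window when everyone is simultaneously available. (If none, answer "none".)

09:45-11:00, 12:30-14:00, 17:00-18:00

Gabriel ∩ Noa: 09:45-11:00, 12:30-14:00, 17:00-18:00.
Gabriel ∩ Noa ∩ Hamid: 09:45-11:00, 12:30-14:00, 17:00-18:00.
Gabriel ∩ Noa ∩ Hamid ∩ Mei: 09:45-11:00, 12:30-14:00, 17:00-18:00.
Gabriel ∩ Noa ∩ Hamid ∩ Mei ∩ Ugo: 09:45-11:00, 12:30-14:00, 17:00-18:00.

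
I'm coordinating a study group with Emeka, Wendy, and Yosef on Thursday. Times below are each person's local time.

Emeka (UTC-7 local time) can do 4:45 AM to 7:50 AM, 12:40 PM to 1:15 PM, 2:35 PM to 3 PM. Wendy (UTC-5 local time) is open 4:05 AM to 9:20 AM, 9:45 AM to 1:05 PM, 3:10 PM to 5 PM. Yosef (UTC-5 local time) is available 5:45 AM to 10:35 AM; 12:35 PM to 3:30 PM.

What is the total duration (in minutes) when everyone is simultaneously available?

Emeka in UTC: 11:45-14:50, 19:40-20:15, 21:35-22:00 (add 7h to convert from UTC-7).
Wendy in UTC: 09:05-14:20, 14:45-18:05, 20:10-22:00 (add 5h to convert from UTC-5).
Yosef in UTC: 10:45-15:35, 17:35-20:30 (add 5h to convert from UTC-5).
Emeka ∩ Wendy: 11:45-14:20, 14:45-14:50, 20:10-20:15, 21:35-22:00.
Emeka ∩ Wendy ∩ Yosef: 11:45-14:20, 14:45-14:50, 20:10-20:15.
Summing the common windows: 155 + 5 + 5 = 165 minutes.

165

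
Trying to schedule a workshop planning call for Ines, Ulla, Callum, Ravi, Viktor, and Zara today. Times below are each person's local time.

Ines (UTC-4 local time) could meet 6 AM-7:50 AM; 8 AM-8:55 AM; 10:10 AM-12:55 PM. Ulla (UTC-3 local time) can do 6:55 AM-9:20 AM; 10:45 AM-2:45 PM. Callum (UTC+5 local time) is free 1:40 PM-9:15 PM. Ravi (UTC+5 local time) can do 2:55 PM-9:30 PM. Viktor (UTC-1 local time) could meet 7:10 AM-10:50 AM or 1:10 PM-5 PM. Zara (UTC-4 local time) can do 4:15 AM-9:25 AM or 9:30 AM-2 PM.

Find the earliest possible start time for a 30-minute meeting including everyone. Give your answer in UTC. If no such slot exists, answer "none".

Ines in UTC: 10:00-11:50, 12:00-12:55, 14:10-16:55 (add 4h to convert from UTC-4).
Ulla in UTC: 09:55-12:20, 13:45-17:45 (add 3h to convert from UTC-3).
Callum in UTC: 08:40-16:15 (subtract 5h to convert from UTC+5).
Ravi in UTC: 09:55-16:30 (subtract 5h to convert from UTC+5).
Viktor in UTC: 08:10-11:50, 14:10-18:00 (add 1h to convert from UTC-1).
Zara in UTC: 08:15-13:25, 13:30-18:00 (add 4h to convert from UTC-4).
Ines ∩ Ulla: 10:00-11:50, 12:00-12:20, 14:10-16:55.
Ines ∩ Ulla ∩ Callum: 10:00-11:50, 12:00-12:20, 14:10-16:15.
Ines ∩ Ulla ∩ Callum ∩ Ravi: 10:00-11:50, 12:00-12:20, 14:10-16:15.
Ines ∩ Ulla ∩ Callum ∩ Ravi ∩ Viktor: 10:00-11:50, 14:10-16:15.
Ines ∩ Ulla ∩ Callum ∩ Ravi ∩ Viktor ∩ Zara: 10:00-11:50, 14:10-16:15.
The first common window of at least 30 minutes is 10:00-11:50, so the earliest start is 10:00.

10:00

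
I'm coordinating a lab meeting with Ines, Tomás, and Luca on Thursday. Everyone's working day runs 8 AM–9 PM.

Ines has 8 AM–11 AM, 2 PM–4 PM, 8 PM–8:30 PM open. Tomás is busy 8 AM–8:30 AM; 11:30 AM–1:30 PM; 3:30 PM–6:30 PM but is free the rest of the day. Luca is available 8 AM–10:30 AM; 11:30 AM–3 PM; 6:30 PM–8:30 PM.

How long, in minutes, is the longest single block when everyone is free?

Ines free: 08:00-11:00, 14:00-16:00, 20:00-20:30.
Tomás free: 08:30-11:30, 13:30-15:30, 18:30-21:00 (invert busy blocks within the working day).
Luca free: 08:00-10:30, 11:30-15:00, 18:30-20:30.
Ines ∩ Tomás: 08:30-11:00, 14:00-15:30, 20:00-20:30.
Ines ∩ Tomás ∩ Luca: 08:30-10:30, 14:00-15:00, 20:00-20:30.
Those are the intersection windows.
The longest is 08:30-10:30 at 120 minutes.

120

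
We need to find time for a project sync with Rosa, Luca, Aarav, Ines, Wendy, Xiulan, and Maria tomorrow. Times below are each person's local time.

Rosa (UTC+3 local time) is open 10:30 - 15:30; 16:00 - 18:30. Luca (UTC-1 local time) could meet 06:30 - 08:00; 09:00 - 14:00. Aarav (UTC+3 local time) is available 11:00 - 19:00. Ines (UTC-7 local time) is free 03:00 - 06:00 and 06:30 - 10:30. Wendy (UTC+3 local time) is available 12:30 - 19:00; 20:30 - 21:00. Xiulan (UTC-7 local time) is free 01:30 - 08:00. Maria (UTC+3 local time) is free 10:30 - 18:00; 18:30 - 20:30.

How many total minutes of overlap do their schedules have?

Rosa in UTC: 07:30-12:30, 13:00-15:30 (subtract 3h to convert from UTC+3).
Luca in UTC: 07:30-09:00, 10:00-15:00 (add 1h to convert from UTC-1).
Aarav in UTC: 08:00-16:00 (subtract 3h to convert from UTC+3).
Ines in UTC: 10:00-13:00, 13:30-17:30 (add 7h to convert from UTC-7).
Wendy in UTC: 09:30-16:00, 17:30-18:00 (subtract 3h to convert from UTC+3).
Xiulan in UTC: 08:30-15:00 (add 7h to convert from UTC-7).
Maria in UTC: 07:30-15:00, 15:30-17:30 (subtract 3h to convert from UTC+3).
Rosa ∩ Luca: 07:30-09:00, 10:00-12:30, 13:00-15:00.
Rosa ∩ Luca ∩ Aarav: 08:00-09:00, 10:00-12:30, 13:00-15:00.
Rosa ∩ Luca ∩ Aarav ∩ Ines: 10:00-12:30, 13:30-15:00.
Rosa ∩ Luca ∩ Aarav ∩ Ines ∩ Wendy: 10:00-12:30, 13:30-15:00.
Rosa ∩ Luca ∩ Aarav ∩ Ines ∩ Wendy ∩ Xiulan: 10:00-12:30, 13:30-15:00.
Rosa ∩ Luca ∩ Aarav ∩ Ines ∩ Wendy ∩ Xiulan ∩ Maria: 10:00-12:30, 13:30-15:00.
Summing the common windows: 150 + 90 = 240 minutes.

240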